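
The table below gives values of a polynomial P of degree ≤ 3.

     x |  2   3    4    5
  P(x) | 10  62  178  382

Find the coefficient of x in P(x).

-4

Write P(x) = ax^3 + bx^2 + cx + d. Substituting each data point gives a linear system:
  8a + 4b + 2c + d = 10
  27a + 9b + 3c + d = 62
  64a + 16b + 4c + d = 178
  125a + 25b + 5c + d = 382
Solving the system yields a = 4, b = -4, c = -4, d = 2.
So P(x) = 4x^3 - 4x^2 - 4x + 2.
The coefficient of x is -4.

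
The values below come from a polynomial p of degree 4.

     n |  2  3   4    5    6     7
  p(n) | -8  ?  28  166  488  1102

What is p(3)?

On equispaced nodes a degree-4 polynomial has vanishing fifth forward difference, so
  - p(2) + 5·p(3) - 10·p(4) + 10·p(5) - 5·p(6) + p(7) = 0.
Substituting the known values and solving for p(3):
  5·p(3) = -50
  p(3) = -10.

-10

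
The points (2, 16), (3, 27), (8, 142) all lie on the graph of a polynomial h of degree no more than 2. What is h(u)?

Write h(u) = au^2 + bu + c. Substituting each data point gives a linear system:
  4a + 2b + c = 16
  9a + 3b + c = 27
  64a + 8b + c = 142
Solving the system yields a = 2, b = 1, c = 6.
So h(u) = 2u² + u + 6.
Check: h(2) = 16. ✓

h(u) = 2u^2 + u + 6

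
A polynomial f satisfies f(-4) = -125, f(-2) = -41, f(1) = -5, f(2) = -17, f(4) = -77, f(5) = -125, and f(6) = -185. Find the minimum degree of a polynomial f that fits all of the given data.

2

Divided differences on the nodes -4, -2, 1, 2, 4, 5, 6:
  order 0: -125  -41  -5  -17  -77  -125  -185
  order 1: 42  12  -12  -30  -48  -60
  order 2: -6  -6  -6  -6  -6
  order 3: 0  0  0  0
  order 4: 0  0  0
  order 5: 0  0
  order 6: 0
The order-2 divided differences are all -6 (nonzero) and every higher order vanishes, so the data lies on a polynomial of degree exactly 2.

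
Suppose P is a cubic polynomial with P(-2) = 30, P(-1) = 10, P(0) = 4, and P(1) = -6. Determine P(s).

P(s) = -3s^3 - 2s^2 - 5s + 4

Write P(s) = as^3 + bs^2 + cs + d. Substituting each data point gives a linear system:
  -8a + 4b - 2c + d = 30
  -a + b - c + d = 10
  d = 4
  a + b + c + d = -6
Solving the system yields a = -3, b = -2, c = -5, d = 4.
So P(s) = -3s^3 - 2s^2 - 5s + 4.
Check: P(-2) = 30. ✓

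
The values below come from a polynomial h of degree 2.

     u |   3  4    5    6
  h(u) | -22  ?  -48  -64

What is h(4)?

-34

On equispaced nodes a degree-2 polynomial has vanishing third forward difference, so
  - h(3) + 3·h(4) - 3·h(5) + h(6) = 0.
Substituting the known values and solving for h(4):
  3·h(4) = -102
  h(4) = -34.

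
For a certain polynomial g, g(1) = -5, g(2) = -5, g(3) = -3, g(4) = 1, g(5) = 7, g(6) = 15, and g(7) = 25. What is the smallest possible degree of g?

Forward differences of the values at s = 1, 2, 3, 4, 5, 6, 7:
  g  : -5  -5  -3  1  7  15  25
  Δ  : 0  2  4  6  8  10
  Δ^2: 2  2  2  2  2
  Δ^3: 0  0  0  0
  Δ^4: 0  0  0
  Δ^5: 0  0
  Δ^6: 0
The second differences are constant (2) and nonzero, while all higher differences vanish, so the minimal degree is 2.

2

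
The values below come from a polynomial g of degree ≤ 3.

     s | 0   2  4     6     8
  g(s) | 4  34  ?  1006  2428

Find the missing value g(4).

288

On equispaced nodes a degree-3 polynomial has vanishing fourth forward difference, so
  g(0) - 4·g(2) + 6·g(4) - 4·g(6) + g(8) = 0.
Substituting the known values and solving for g(4):
  6·g(4) = 1728
  g(4) = 288.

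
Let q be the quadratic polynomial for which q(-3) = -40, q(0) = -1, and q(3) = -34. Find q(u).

q(u) = -4u^2 + u - 1

Write q(u) = au^2 + bu + c. Substituting each data point gives a linear system:
  9a - 3b + c = -40
  c = -1
  9a + 3b + c = -34
Solving the system yields a = -4, b = 1, c = -1.
So q(u) = -4u² + u - 1.
Check: q(3) = -34. ✓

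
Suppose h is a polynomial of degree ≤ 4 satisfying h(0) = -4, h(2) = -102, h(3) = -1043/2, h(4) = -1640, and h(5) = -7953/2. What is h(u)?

h(u) = -6u^4 - (5/2)u^3 + 3u^2 + 3u - 4

Write h(u) = au^4 + bu^3 + cu^2 + du + e. Substituting each data point gives a linear system:
  e = -4
  16a + 8b + 4c + 2d + e = -102
  81a + 27b + 9c + 3d + e = -1043/2
  256a + 64b + 16c + 4d + e = -1640
  625a + 125b + 25c + 5d + e = -7953/2
Solving the system yields a = -6, b = -5/2, c = 3, d = 3, e = -4.
So h(u) = -6u⁴ - (5/2)u³ + 3u² + 3u - 4.
Check: h(0) = -4. ✓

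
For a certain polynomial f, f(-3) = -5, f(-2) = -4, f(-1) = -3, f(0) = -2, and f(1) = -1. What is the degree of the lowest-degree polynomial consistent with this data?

Forward differences of the values at u = -3, -2, -1, 0, 1:
  f  : -5  -4  -3  -2  -1
  Δ  : 1  1  1  1
  Δ^2: 0  0  0
  Δ^3: 0  0
  Δ^4: 0
The first differences are constant (1) and nonzero, while all higher differences vanish, so the minimal degree is 1.

1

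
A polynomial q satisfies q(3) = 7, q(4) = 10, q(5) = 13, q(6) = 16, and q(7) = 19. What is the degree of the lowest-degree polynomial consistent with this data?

Forward differences of the values at u = 3, 4, 5, 6, 7:
  q  : 7  10  13  16  19
  Δ  : 3  3  3  3
  Δ^2: 0  0  0
  Δ^3: 0  0
  Δ^4: 0
The first differences are constant (3) and nonzero, while all higher differences vanish, so the minimal degree is 1.

1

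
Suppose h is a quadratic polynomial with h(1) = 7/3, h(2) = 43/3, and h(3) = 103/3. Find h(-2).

43/3

Using the Lagrange interpolation formula with nodes 1, 2, 3:
  L_0(t) = (t - 2)(t - 3) / 2
  L_1(t) = (t - 1)(t - 3) / -1
  L_2(t) = (t - 1)(t - 2) / 2
Then h(t) = 7/3·L_0(t) + 43/3·L_1(t) + 103/3·L_2(t).
Expanding and collecting terms gives h(t) = 4t² - 5/3.
Evaluating at t = -2: h(-2) = 43/3.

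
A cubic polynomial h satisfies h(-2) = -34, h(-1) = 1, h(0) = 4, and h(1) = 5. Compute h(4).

296

Using the Lagrange interpolation formula with nodes -2, -1, 0, 1:
  L_0(u) = (u + 1)u(u - 1) / -6
  L_1(u) = (u + 2)u(u - 1) / 2
  L_2(u) = (u + 2)(u + 1)(u - 1) / -2
  L_3(u) = (u + 2)(u + 1)u / 6
Then h(u) = -34·L_0(u) + 1·L_1(u) + 4·L_2(u) + 5·L_3(u).
Expanding and collecting terms gives h(u) = 5u^3 - u^2 - 3u + 4.
Evaluating at u = 4: h(4) = 296.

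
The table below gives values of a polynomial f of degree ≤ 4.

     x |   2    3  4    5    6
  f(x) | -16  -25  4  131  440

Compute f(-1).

Forward differences of the values at x = 2, 3, 4, 5, 6:
  f  : -16  -25  4  131  440
  Δ  : -9  29  127  309
  Δ^2: 38  98  182
  Δ^3: 60  84
  Δ^4: 24
The fourth differences are constant, confirming degree 4.
Interpolating (Newton forward form) and evaluating at x = -1 gives f(-1) = -1.

-1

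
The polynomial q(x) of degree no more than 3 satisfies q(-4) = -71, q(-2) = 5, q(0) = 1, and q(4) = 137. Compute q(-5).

Using the Lagrange interpolation formula with nodes -4, -2, 0, 4:
  L_0(x) = (x + 2)x(x - 4) / -64
  L_1(x) = (x + 4)x(x - 4) / 24
  L_2(x) = (x + 4)(x + 2)(x - 4) / -32
  L_3(x) = (x + 4)(x + 2)x / 192
Then q(x) = -71·L_0(x) + 5·L_1(x) + 1·L_2(x) + 137·L_3(x).
Expanding and collecting terms gives q(x) = 2x^3 + 2x^2 - 6x + 1.
Evaluating at x = -5: q(-5) = -169.

-169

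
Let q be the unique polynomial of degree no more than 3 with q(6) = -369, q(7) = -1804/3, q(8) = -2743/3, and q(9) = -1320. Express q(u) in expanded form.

q(u) = -2u^3 + (5/3)u^2 + 3

Using the Lagrange interpolation formula with nodes 6, 7, 8, 9:
  L_0(u) = (u - 7)(u - 8)(u - 9) / -6
  L_1(u) = (u - 6)(u - 8)(u - 9) / 2
  L_2(u) = (u - 6)(u - 7)(u - 9) / -2
  L_3(u) = (u - 6)(u - 7)(u - 8) / 6
Then q(u) = -369·L_0(u) - 1804/3·L_1(u) - 2743/3·L_2(u) - 1320·L_3(u).
Expanding and collecting terms gives q(u) = -2u^3 + (5/3)u^2 + 3.
Check: q(7) = -1804/3. ✓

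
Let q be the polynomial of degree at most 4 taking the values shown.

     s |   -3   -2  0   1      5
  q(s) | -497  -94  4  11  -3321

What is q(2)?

-42

Write q(s) = as^4 + bs^3 + cs^2 + ds + e. Substituting each data point gives a linear system:
  81a - 27b + 9c - 3d + e = -497
  16a - 8b + 4c - 2d + e = -94
  e = 4
  a + b + c + d + e = 11
  625a + 125b + 25c + 5d + e = -3321
Solving the system yields a = -6, b = 2, c = 6, d = 5, e = 4.
So q(s) = -6s^4 + 2s^3 + 6s^2 + 5s + 4.
Then q(2) = -42.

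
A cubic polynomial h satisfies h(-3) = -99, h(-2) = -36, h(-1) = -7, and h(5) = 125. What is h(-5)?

Write h(n) = an^3 + bn^2 + cn + d. Substituting each data point gives a linear system:
  -27a + 9b - 3c + d = -99
  -8a + 4b - 2c + d = -36
  -a + b - c + d = -7
  125a + 25b + 5c + d = 125
Solving the system yields a = 2, b = -5, c = 0, d = 0.
So h(n) = 2n^3 - 5n^2.
Then h(-5) = -375.

-375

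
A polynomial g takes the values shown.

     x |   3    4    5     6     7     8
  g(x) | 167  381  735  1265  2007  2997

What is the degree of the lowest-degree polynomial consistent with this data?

3

Forward differences of the values at x = 3, 4, 5, 6, 7, 8:
  g  : 167  381  735  1265  2007  2997
  Δ  : 214  354  530  742  990
  Δ^2: 140  176  212  248
  Δ^3: 36  36  36
  Δ^4: 0  0
  Δ^5: 0
The third differences are constant (36) and nonzero, while all higher differences vanish, so the minimal degree is 3.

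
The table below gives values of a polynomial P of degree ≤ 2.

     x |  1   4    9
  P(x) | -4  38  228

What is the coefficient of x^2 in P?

3

Write P(x) = ax^2 + bx + c. Substituting each data point gives a linear system:
  a + b + c = -4
  16a + 4b + c = 38
  81a + 9b + c = 228
Solving the system yields a = 3, b = -1, c = -6.
So P(x) = 3x² - x - 6.
The leading coefficient is 3.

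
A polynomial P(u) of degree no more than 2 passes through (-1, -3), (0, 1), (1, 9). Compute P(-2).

Forward differences of the values at u = -1, 0, 1:
  P  : -3  1  9
  Δ  : 4  8
  Δ^2: 4
The second differences are constant, confirming degree 2.
Interpolating (Newton forward form) and evaluating at u = -2 gives P(-2) = -3.

-3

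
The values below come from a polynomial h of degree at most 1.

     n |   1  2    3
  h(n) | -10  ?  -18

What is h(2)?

-14

The 2 known points determine the degree-1 polynomial uniquely.
Write h(n) = an + b. Substituting each data point gives a linear system:
  a + b = -10
  3a + b = -18
Solving the system yields a = -4, b = -6.
So h(n) = -4n - 6.
Then h(2) = -14.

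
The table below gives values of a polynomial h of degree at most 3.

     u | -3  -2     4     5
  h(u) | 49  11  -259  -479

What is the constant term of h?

1

Write h(u) = au^3 + bu^2 + cu + d. Substituting each data point gives a linear system:
  -27a + 9b - 3c + d = 49
  -8a + 4b - 2c + d = 11
  64a + 16b + 4c + d = -259
  125a + 25b + 5c + d = -479
Solving the system yields a = -3, b = -4, c = -1, d = 1.
So h(u) = -3u³ - 4u² - u + 1.
The constant term is 1.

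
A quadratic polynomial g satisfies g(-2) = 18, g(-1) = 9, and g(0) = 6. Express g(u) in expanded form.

g(u) = 3u^2 + 6

Using the Lagrange interpolation formula with nodes -2, -1, 0:
  L_0(u) = (u + 1)u / 2
  L_1(u) = (u + 2)u / -1
  L_2(u) = (u + 2)(u + 1) / 2
Then g(u) = 18·L_0(u) + 9·L_1(u) + 6·L_2(u).
Expanding and collecting terms gives g(u) = 3u² + 6.
Check: g(-2) = 18. ✓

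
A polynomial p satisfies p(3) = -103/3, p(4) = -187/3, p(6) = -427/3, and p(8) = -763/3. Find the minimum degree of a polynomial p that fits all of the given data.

Divided differences on the nodes 3, 4, 6, 8:
  order 0: -103/3  -187/3  -427/3  -763/3
  order 1: -28  -40  -56
  order 2: -4  -4
  order 3: 0
The order-2 divided differences are all -4 (nonzero) and every higher order vanishes, so the data lies on a polynomial of degree exactly 2.

2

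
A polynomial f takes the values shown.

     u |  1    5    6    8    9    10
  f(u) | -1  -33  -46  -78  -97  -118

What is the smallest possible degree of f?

2

Divided differences on the nodes 1, 5, 6, 8, 9, 10:
  order 0: -1  -33  -46  -78  -97  -118
  order 1: -8  -13  -16  -19  -21
  order 2: -1  -1  -1  -1
  order 3: 0  0  0
  order 4: 0  0
  order 5: 0
The order-2 divided differences are all -1 (nonzero) and every higher order vanishes, so the data lies on a polynomial of degree exactly 2.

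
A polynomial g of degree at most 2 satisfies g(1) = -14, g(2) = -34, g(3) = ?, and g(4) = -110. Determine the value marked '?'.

-66

On equispaced nodes a degree-2 polynomial has vanishing third forward difference, so
  - g(1) + 3·g(2) - 3·g(3) + g(4) = 0.
Substituting the known values and solving for g(3):
  -3·g(3) = 198
  g(3) = -66.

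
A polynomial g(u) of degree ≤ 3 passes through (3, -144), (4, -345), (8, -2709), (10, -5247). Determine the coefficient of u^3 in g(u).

Write g(u) = au^3 + bu^2 + cu + d. Substituting each data point gives a linear system:
  27a + 9b + 3c + d = -144
  64a + 16b + 4c + d = -345
  512a + 64b + 8c + d = -2709
  1000a + 100b + 10c + d = -5247
Solving the system yields a = -5, b = -3, c = 5, d = 3.
So g(u) = -5u³ - 3u² + 5u + 3.
The leading coefficient is -5.

-5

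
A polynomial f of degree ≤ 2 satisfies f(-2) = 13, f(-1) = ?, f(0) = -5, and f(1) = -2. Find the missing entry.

0

On equispaced nodes a degree-2 polynomial has vanishing third forward difference, so
  - f(-2) + 3·f(-1) - 3·f(0) + f(1) = 0.
Substituting the known values and solving for f(-1):
  3·f(-1) = 0
  f(-1) = 0.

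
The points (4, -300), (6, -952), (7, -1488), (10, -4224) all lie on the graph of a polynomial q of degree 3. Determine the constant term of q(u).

-4

Write q(u) = au^3 + bu^2 + cu + d. Substituting each data point gives a linear system:
  64a + 16b + 4c + d = -300
  216a + 36b + 6c + d = -952
  343a + 49b + 7c + d = -1488
  1000a + 100b + 10c + d = -4224
Solving the system yields a = -4, b = -2, c = -2, d = -4.
So q(u) = -4u³ - 2u² - 2u - 4.
The constant term is -4.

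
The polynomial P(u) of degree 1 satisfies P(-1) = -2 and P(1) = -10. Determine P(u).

P(u) = -4u - 6

Using the Lagrange interpolation formula with nodes -1, 1:
  L_0(u) = (u - 1) / -2
  L_1(u) = (u + 1) / 2
Then P(u) = -2·L_0(u) - 10·L_1(u).
Expanding and collecting terms gives P(u) = -4u - 6.
Check: P(-1) = -2. ✓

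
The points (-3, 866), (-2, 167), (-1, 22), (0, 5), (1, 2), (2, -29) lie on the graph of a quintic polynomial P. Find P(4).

-1423

Forward differences of the values at n = -3, -2, -1, 0, 1, 2:
  P  : 866  167  22  5  2  -29
  Δ  : -699  -145  -17  -3  -31
  Δ^2: 554  128  14  -28
  Δ^3: -426  -114  -42
  Δ^4: 312  72
  Δ^5: -240
The fifth differences are constant, confirming degree 5.
Interpolating (Newton forward form) and evaluating at n = 4 gives P(4) = -1423.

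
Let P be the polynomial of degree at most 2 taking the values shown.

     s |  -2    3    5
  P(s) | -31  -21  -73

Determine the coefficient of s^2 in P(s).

Write P(s) = as^2 + bs + c. Substituting each data point gives a linear system:
  4a - 2b + c = -31
  9a + 3b + c = -21
  25a + 5b + c = -73
Solving the system yields a = -4, b = 6, c = -3.
So P(s) = -4s^2 + 6s - 3.
The leading coefficient is -4.

-4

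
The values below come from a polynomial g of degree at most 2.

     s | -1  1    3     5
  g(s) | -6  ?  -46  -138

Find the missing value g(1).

The 3 known points determine the degree-2 polynomial uniquely.
Write g(s) = as^2 + bs + c. Substituting each data point gives a linear system:
  a - b + c = -6
  9a + 3b + c = -46
  25a + 5b + c = -138
Solving the system yields a = -6, b = 2, c = 2.
So g(s) = -6s^2 + 2s + 2.
Then g(1) = -2.

-2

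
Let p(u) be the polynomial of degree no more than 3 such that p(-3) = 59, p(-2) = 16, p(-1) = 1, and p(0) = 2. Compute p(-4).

Write p(u) = au^3 + bu^2 + cu + d. Substituting each data point gives a linear system:
  -27a + 9b - 3c + d = 59
  -8a + 4b - 2c + d = 16
  -a + b - c + d = 1
  d = 2
Solving the system yields a = -2, b = 2, c = 5, d = 2.
So p(u) = -2u³ + 2u² + 5u + 2.
Then p(-4) = 142.

142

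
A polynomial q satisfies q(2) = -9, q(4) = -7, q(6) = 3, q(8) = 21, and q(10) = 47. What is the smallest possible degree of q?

2

Forward differences of the values at t = 2, 4, 6, 8, 10:
  q  : -9  -7  3  21  47
  Δ  : 2  10  18  26
  Δ^2: 8  8  8
  Δ^3: 0  0
  Δ^4: 0
The second differences are constant (8) and nonzero, while all higher differences vanish, so the minimal degree is 2.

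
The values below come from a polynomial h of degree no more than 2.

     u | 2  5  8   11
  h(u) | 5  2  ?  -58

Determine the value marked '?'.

-19

On equispaced nodes a degree-2 polynomial has vanishing third forward difference, so
  - h(2) + 3·h(5) - 3·h(8) + h(11) = 0.
Substituting the known values and solving for h(8):
  -3·h(8) = 57
  h(8) = -19.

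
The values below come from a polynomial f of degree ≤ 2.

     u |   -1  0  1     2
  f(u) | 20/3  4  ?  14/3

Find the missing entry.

10/3

The 3 known points determine the degree-2 polynomial uniquely.
Write f(u) = au^2 + bu + c. Substituting each data point gives a linear system:
  a - b + c = 20/3
  c = 4
  4a + 2b + c = 14/3
Solving the system yields a = 1, b = -5/3, c = 4.
So f(u) = u^2 - (5/3)u + 4.
Then f(1) = 10/3.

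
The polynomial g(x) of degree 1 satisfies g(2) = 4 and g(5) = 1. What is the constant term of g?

6

Write g(x) = ax + b. Substituting each data point gives a linear system:
  2a + b = 4
  5a + b = 1
Solving the system yields a = -1, b = 6.
So g(x) = -x + 6.
The constant term is 6.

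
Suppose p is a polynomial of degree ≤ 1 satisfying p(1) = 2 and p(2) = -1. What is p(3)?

Write p(x) = ax + b. Substituting each data point gives a linear system:
  a + b = 2
  2a + b = -1
Solving the system yields a = -3, b = 5.
So p(x) = -3x + 5.
Then p(3) = -4.

-4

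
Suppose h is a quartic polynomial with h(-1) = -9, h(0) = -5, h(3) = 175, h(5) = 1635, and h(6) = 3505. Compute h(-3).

Write h(n) = an^4 + bn^3 + cn^2 + dn + e. Substituting each data point gives a linear system:
  a - b + c - d + e = -9
  e = -5
  81a + 27b + 9c + 3d + e = 175
  625a + 125b + 25c + 5d + e = 1635
  1296a + 216b + 36c + 6d + e = 3505
Solving the system yields a = 3, b = -1, c = -5, d = 3, e = -5.
So h(n) = 3n⁴ - n³ - 5n² + 3n - 5.
Then h(-3) = 211.

211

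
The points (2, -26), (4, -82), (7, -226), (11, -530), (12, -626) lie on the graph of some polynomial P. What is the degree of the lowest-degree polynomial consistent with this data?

2

Divided differences on the nodes 2, 4, 7, 11, 12:
  order 0: -26  -82  -226  -530  -626
  order 1: -28  -48  -76  -96
  order 2: -4  -4  -4
  order 3: 0  0
  order 4: 0
The order-2 divided differences are all -4 (nonzero) and every higher order vanishes, so the data lies on a polynomial of degree exactly 2.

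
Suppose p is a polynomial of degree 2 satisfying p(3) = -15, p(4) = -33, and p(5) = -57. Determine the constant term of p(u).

3

Write p(u) = au^2 + bu + c. Substituting each data point gives a linear system:
  9a + 3b + c = -15
  16a + 4b + c = -33
  25a + 5b + c = -57
Solving the system yields a = -3, b = 3, c = 3.
So p(u) = -3u^2 + 3u + 3.
The constant term is 3.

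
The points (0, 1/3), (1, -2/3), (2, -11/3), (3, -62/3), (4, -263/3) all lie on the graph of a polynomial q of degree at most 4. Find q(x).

Using the Lagrange interpolation formula with nodes 0, 1, 2, 3, 4:
  L_0(x) = (x - 1)(x - 2)(x - 3)(x - 4) / 24
  L_1(x) = x(x - 2)(x - 3)(x - 4) / -6
  L_2(x) = x(x - 1)(x - 3)(x - 4) / 4
  L_3(x) = x(x - 1)(x - 2)(x - 4) / -6
  L_4(x) = x(x - 1)(x - 2)(x - 3) / 24
Then q(x) = 1/3·L_0(x) - 2/3·L_1(x) - 11/3·L_2(x) - 62/3·L_3(x) - 263/3·L_4(x).
Expanding and collecting terms gives q(x) = -x⁴ + 4x³ - 6x² + 2x + 1/3.
Check: q(3) = -62/3. ✓

q(x) = -x^4 + 4x^3 - 6x^2 + 2x + 1/3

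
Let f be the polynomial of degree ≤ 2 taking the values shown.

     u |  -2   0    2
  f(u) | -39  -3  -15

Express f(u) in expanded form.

f(u) = -6u^2 + 6u - 3

Using the Lagrange interpolation formula with nodes -2, 0, 2:
  L_0(u) = u(u - 2) / 8
  L_1(u) = (u + 2)(u - 2) / -4
  L_2(u) = (u + 2)u / 8
Then f(u) = -39·L_0(u) - 3·L_1(u) - 15·L_2(u).
Expanding and collecting terms gives f(u) = -6u^2 + 6u - 3.
Check: f(-2) = -39. ✓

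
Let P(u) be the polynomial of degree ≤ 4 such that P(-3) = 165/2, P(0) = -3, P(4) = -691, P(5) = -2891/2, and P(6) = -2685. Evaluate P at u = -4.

125

Write P(u) = au^4 + bu^3 + cu^2 + du + e. Substituting each data point gives a linear system:
  81a - 27b + 9c - 3d + e = 165/2
  e = -3
  256a + 64b + 16c + 4d + e = -691
  625a + 125b + 25c + 5d + e = -2891/2
  1296a + 216b + 36c + 6d + e = -2685
Solving the system yields a = -1, b = -6, c = -3/2, d = -6, e = -3.
So P(u) = -u^4 - 6u^3 - (3/2)u^2 - 6u - 3.
Then P(-4) = 125.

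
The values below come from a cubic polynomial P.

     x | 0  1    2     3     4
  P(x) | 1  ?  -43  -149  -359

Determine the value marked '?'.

-5

The 4 known points determine the degree-3 polynomial uniquely.
Write P(x) = ax^3 + bx^2 + cx + d. Substituting each data point gives a linear system:
  d = 1
  8a + 4b + 2c + d = -43
  27a + 9b + 3c + d = -149
  64a + 16b + 4c + d = -359
Solving the system yields a = -6, b = 2, c = -2, d = 1.
So P(x) = -6x³ + 2x² - 2x + 1.
Then P(1) = -5.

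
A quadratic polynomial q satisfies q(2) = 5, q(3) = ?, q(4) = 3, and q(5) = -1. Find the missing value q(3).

5

The 3 known points determine the degree-2 polynomial uniquely.
Write q(s) = as^2 + bs + c. Substituting each data point gives a linear system:
  4a + 2b + c = 5
  16a + 4b + c = 3
  25a + 5b + c = -1
Solving the system yields a = -1, b = 5, c = -1.
So q(s) = -s^2 + 5s - 1.
Then q(3) = 5.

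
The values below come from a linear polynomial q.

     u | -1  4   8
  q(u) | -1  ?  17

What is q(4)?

9

The 2 known points determine the degree-1 polynomial uniquely.
Write q(u) = au + b. Substituting each data point gives a linear system:
  -a + b = -1
  8a + b = 17
Solving the system yields a = 2, b = 1.
So q(u) = 2u + 1.
Then q(4) = 9.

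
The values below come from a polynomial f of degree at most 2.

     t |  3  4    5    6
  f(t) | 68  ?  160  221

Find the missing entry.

The 3 known points determine the degree-2 polynomial uniquely.
Write f(t) = at^2 + bt + c. Substituting each data point gives a linear system:
  9a + 3b + c = 68
  25a + 5b + c = 160
  36a + 6b + c = 221
Solving the system yields a = 5, b = 6, c = 5.
So f(t) = 5t² + 6t + 5.
Then f(4) = 109.

109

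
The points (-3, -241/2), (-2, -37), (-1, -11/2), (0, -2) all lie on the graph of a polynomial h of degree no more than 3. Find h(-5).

Using the Lagrange interpolation formula with nodes -3, -2, -1, 0:
  L_0(s) = (s + 2)(s + 1)s / -6
  L_1(s) = (s + 3)(s + 1)s / 2
  L_2(s) = (s + 3)(s + 2)s / -2
  L_3(s) = (s + 3)(s + 2)(s + 1) / 6
Then h(s) = -241/2·L_0(s) - 37·L_1(s) - 11/2·L_2(s) - 2·L_3(s).
Expanding and collecting terms gives h(s) = 4s^3 - 2s^2 - (5/2)s - 2.
Evaluating at s = -5: h(-5) = -1079/2.

-1079/2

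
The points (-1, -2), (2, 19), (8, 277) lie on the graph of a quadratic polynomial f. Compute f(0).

Using the Lagrange interpolation formula with nodes -1, 2, 8:
  L_0(u) = (u - 2)(u - 8) / 27
  L_1(u) = (u + 1)(u - 8) / -18
  L_2(u) = (u + 1)(u - 2) / 54
Then f(u) = -2·L_0(u) + 19·L_1(u) + 277·L_2(u).
Expanding and collecting terms gives f(u) = 4u^2 + 3u - 3.
Evaluating at u = 0: f(0) = -3.

-3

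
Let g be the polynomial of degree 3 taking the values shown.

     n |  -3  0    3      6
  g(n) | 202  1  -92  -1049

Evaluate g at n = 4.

Forward differences of the values at n = -3, 0, 3, 6:
  g  : 202  1  -92  -1049
  Δ  : -201  -93  -957
  Δ^2: 108  -864
  Δ^3: -972
The third differences are constant, confirming degree 3.
Interpolating (Newton forward form) and evaluating at n = 4 gives g(4) = -267.

-267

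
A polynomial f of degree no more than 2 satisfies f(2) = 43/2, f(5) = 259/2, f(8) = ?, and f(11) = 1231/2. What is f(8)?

655/2

On equispaced nodes a degree-2 polynomial has vanishing third forward difference, so
  - f(2) + 3·f(5) - 3·f(8) + f(11) = 0.
Substituting the known values and solving for f(8):
  -3·f(8) = -1965/2
  f(8) = 655/2.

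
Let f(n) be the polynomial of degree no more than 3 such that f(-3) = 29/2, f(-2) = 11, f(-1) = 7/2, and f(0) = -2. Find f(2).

Write f(n) = an^3 + bn^2 + cn + d. Substituting each data point gives a linear system:
  -27a + 9b - 3c + d = 29/2
  -8a + 4b - 2c + d = 11
  -a + b - c + d = 7/2
  d = -2
Solving the system yields a = 1, b = 4, c = -5/2, d = -2.
So f(n) = n^3 + 4n^2 - (5/2)n - 2.
Then f(2) = 17.

17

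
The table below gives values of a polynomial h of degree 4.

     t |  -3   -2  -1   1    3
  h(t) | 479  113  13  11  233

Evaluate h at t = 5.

Write h(t) = at^4 + bt^3 + ct^2 + dt + e. Substituting each data point gives a linear system:
  81a - 27b + 9c - 3d + e = 479
  16a - 8b + 4c - 2d + e = 113
  a - b + c - d + e = 13
  a + b + c + d + e = 11
  81a + 27b + 9c + 3d + e = 233
Solving the system yields a = 4, b = -5, c = 3, d = 4, e = 5.
So h(t) = 4t^4 - 5t^3 + 3t^2 + 4t + 5.
Then h(5) = 1975.

1975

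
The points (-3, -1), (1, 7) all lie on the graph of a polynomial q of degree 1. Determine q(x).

Write q(x) = ax + b. Substituting each data point gives a linear system:
  -3a + b = -1
  a + b = 7
Solving the system yields a = 2, b = 5.
So q(x) = 2x + 5.
Check: q(1) = 7. ✓

q(x) = 2x + 5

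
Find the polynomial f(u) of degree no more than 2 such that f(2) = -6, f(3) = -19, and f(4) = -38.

f(u) = -3u^2 + 2u + 2

Write f(u) = au^2 + bu + c. Substituting each data point gives a linear system:
  4a + 2b + c = -6
  9a + 3b + c = -19
  16a + 4b + c = -38
Solving the system yields a = -3, b = 2, c = 2.
So f(u) = -3u² + 2u + 2.
Check: f(3) = -19. ✓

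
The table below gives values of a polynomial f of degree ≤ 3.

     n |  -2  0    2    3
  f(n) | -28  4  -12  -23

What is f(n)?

Write f(n) = an^3 + bn^2 + cn + d. Substituting each data point gives a linear system:
  -8a + 4b - 2c + d = -28
  d = 4
  8a + 4b + 2c + d = -12
  27a + 9b + 3c + d = -23
Solving the system yields a = 1, b = -6, c = 0, d = 4.
So f(n) = n^3 - 6n^2 + 4.
Check: f(3) = -23. ✓

f(n) = n^3 - 6n^2 + 4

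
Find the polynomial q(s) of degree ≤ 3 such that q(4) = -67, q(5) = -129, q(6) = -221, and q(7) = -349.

Using the Lagrange interpolation formula with nodes 4, 5, 6, 7:
  L_0(s) = (s - 5)(s - 6)(s - 7) / -6
  L_1(s) = (s - 4)(s - 6)(s - 7) / 2
  L_2(s) = (s - 4)(s - 5)(s - 7) / -2
  L_3(s) = (s - 4)(s - 5)(s - 6) / 6
Then q(s) = -67·L_0(s) - 129·L_1(s) - 221·L_2(s) - 349·L_3(s).
Expanding and collecting terms gives q(s) = -s^3 - s + 1.
Check: q(7) = -349. ✓

q(s) = -s^3 - s + 1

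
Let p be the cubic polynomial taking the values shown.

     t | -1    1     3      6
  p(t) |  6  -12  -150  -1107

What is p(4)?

Write p(t) = at^3 + bt^2 + ct + d. Substituting each data point gives a linear system:
  -a + b - c + d = 6
  a + b + c + d = -12
  27a + 9b + 3c + d = -150
  216a + 36b + 6c + d = -1107
Solving the system yields a = -5, b = 0, c = -4, d = -3.
So p(t) = -5t³ - 4t - 3.
Then p(4) = -339.

-339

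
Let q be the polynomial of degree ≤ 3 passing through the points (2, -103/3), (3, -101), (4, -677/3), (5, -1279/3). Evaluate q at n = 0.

-3

Using the Lagrange interpolation formula with nodes 2, 3, 4, 5:
  L_0(n) = (n - 3)(n - 4)(n - 5) / -6
  L_1(n) = (n - 2)(n - 4)(n - 5) / 2
  L_2(n) = (n - 2)(n - 3)(n - 5) / -2
  L_3(n) = (n - 2)(n - 3)(n - 4) / 6
Then q(n) = -103/3·L_0(n) - 101·L_1(n) - 677/3·L_2(n) - 1279/3·L_3(n).
Expanding and collecting terms gives q(n) = -3n^3 - 2n^2 + (1/3)n - 3.
Evaluating at n = 0: q(0) = -3.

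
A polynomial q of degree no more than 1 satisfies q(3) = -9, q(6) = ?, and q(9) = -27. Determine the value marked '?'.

-18

The 2 known points determine the degree-1 polynomial uniquely.
Write q(n) = an + b. Substituting each data point gives a linear system:
  3a + b = -9
  9a + b = -27
Solving the system yields a = -3, b = 0.
So q(n) = -3n.
Then q(6) = -18.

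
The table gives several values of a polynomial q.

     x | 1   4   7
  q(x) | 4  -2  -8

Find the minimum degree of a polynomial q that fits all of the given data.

Forward differences of the values at x = 1, 4, 7:
  q  : 4  -2  -8
  Δ  : -6  -6
  Δ^2: 0
The first differences are constant (-6) and nonzero, while all higher differences vanish, so the minimal degree is 1.

1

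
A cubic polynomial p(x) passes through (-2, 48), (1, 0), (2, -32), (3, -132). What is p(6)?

Using the Lagrange interpolation formula with nodes -2, 1, 2, 3:
  L_0(x) = (x - 1)(x - 2)(x - 3) / -60
  L_1(x) = (x + 2)(x - 2)(x - 3) / 6
  L_2(x) = (x + 2)(x - 1)(x - 3) / -4
  L_3(x) = (x + 2)(x - 1)(x - 2) / 10
Then p(x) = 48·L_0(x) + 0·L_1(x) - 32·L_2(x) - 132·L_3(x).
Expanding and collecting terms gives p(x) = -6x³ + 2x² + 4x.
Evaluating at x = 6: p(6) = -1200.

-1200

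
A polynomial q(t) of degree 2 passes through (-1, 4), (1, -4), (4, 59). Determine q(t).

Using the Lagrange interpolation formula with nodes -1, 1, 4:
  L_0(t) = (t - 1)(t - 4) / 10
  L_1(t) = (t + 1)(t - 4) / -6
  L_2(t) = (t + 1)(t - 1) / 15
Then q(t) = 4·L_0(t) - 4·L_1(t) + 59·L_2(t).
Expanding and collecting terms gives q(t) = 5t^2 - 4t - 5.
Check: q(1) = -4. ✓

q(t) = 5t^2 - 4t - 5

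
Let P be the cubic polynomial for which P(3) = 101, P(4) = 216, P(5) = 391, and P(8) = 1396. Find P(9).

1931

Write P(t) = at^3 + bt^2 + ct + d. Substituting each data point gives a linear system:
  27a + 9b + 3c + d = 101
  64a + 16b + 4c + d = 216
  125a + 25b + 5c + d = 391
  512a + 64b + 8c + d = 1396
Solving the system yields a = 2, b = 6, c = -1, d = -4.
So P(t) = 2t^3 + 6t^2 - t - 4.
Then P(9) = 1931.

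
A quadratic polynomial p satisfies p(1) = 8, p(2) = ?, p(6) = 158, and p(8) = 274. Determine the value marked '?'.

The 3 known points determine the degree-2 polynomial uniquely.
Write p(t) = at^2 + bt + c. Substituting each data point gives a linear system:
  a + b + c = 8
  36a + 6b + c = 158
  64a + 8b + c = 274
Solving the system yields a = 4, b = 2, c = 2.
So p(t) = 4t² + 2t + 2.
Then p(2) = 22.

22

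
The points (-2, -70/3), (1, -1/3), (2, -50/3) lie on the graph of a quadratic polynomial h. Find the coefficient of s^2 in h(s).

-6

Write h(s) = as^2 + bs + c. Substituting each data point gives a linear system:
  4a - 2b + c = -70/3
  a + b + c = -1/3
  4a + 2b + c = -50/3
Solving the system yields a = -6, b = 5/3, c = 4.
So h(s) = -6s^2 + (5/3)s + 4.
The leading coefficient is -6.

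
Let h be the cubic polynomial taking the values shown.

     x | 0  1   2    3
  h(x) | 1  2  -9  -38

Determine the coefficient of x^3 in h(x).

Write h(x) = ax^3 + bx^2 + cx + d. Substituting each data point gives a linear system:
  d = 1
  a + b + c + d = 2
  8a + 4b + 2c + d = -9
  27a + 9b + 3c + d = -38
Solving the system yields a = -1, b = -3, c = 5, d = 1.
So h(x) = -x³ - 3x² + 5x + 1.
The leading coefficient is -1.

-1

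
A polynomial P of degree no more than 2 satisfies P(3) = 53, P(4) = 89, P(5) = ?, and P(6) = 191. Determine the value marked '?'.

135

On equispaced nodes a degree-2 polynomial has vanishing third forward difference, so
  - P(3) + 3·P(4) - 3·P(5) + P(6) = 0.
Substituting the known values and solving for P(5):
  -3·P(5) = -405
  P(5) = 135.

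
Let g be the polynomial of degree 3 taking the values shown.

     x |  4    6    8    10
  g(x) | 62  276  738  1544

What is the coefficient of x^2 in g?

-5

Write g(x) = ax^3 + bx^2 + cx + d. Substituting each data point gives a linear system:
  64a + 16b + 4c + d = 62
  216a + 36b + 6c + d = 276
  512a + 64b + 8c + d = 738
  1000a + 100b + 10c + d = 1544
Solving the system yields a = 2, b = -5, c = 5, d = -6.
So g(x) = 2x^3 - 5x^2 + 5x - 6.
The coefficient of x^2 is -5.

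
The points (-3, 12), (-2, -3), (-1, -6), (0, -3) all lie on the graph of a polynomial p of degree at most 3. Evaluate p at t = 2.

Using the Lagrange interpolation formula with nodes -3, -2, -1, 0:
  L_0(t) = (t + 2)(t + 1)t / -6
  L_1(t) = (t + 3)(t + 1)t / 2
  L_2(t) = (t + 3)(t + 2)t / -2
  L_3(t) = (t + 3)(t + 2)(t + 1) / 6
Then p(t) = 12·L_0(t) - 3·L_1(t) - 6·L_2(t) - 3·L_3(t).
Expanding and collecting terms gives p(t) = -t^3 + 4t - 3.
Evaluating at t = 2: p(2) = -3.

-3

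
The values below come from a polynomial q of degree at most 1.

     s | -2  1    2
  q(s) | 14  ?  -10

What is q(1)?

The 2 known points determine the degree-1 polynomial uniquely.
Write q(s) = as + b. Substituting each data point gives a linear system:
  -2a + b = 14
  2a + b = -10
Solving the system yields a = -6, b = 2.
So q(s) = -6s + 2.
Then q(1) = -4.

-4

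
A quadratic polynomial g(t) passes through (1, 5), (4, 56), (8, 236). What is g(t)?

Write g(t) = at^2 + bt + c. Substituting each data point gives a linear system:
  a + b + c = 5
  16a + 4b + c = 56
  64a + 8b + c = 236
Solving the system yields a = 4, b = -3, c = 4.
So g(t) = 4t² - 3t + 4.
Check: g(8) = 236. ✓

g(t) = 4t^2 - 3t + 4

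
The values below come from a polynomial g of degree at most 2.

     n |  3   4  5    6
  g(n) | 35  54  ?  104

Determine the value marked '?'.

On equispaced nodes a degree-2 polynomial has vanishing third forward difference, so
  - g(3) + 3·g(4) - 3·g(5) + g(6) = 0.
Substituting the known values and solving for g(5):
  -3·g(5) = -231
  g(5) = 77.

77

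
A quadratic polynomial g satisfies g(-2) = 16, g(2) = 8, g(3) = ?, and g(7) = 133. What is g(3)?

21

The 3 known points determine the degree-2 polynomial uniquely.
Write g(u) = au^2 + bu + c. Substituting each data point gives a linear system:
  4a - 2b + c = 16
  4a + 2b + c = 8
  49a + 7b + c = 133
Solving the system yields a = 3, b = -2, c = 0.
So g(u) = 3u^2 - 2u.
Then g(3) = 21.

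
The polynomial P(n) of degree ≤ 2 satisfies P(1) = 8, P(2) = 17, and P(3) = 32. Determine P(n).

P(n) = 3n^2 + 5

Write P(n) = an^2 + bn + c. Substituting each data point gives a linear system:
  a + b + c = 8
  4a + 2b + c = 17
  9a + 3b + c = 32
Solving the system yields a = 3, b = 0, c = 5.
So P(n) = 3n^2 + 5.
Check: P(1) = 8. ✓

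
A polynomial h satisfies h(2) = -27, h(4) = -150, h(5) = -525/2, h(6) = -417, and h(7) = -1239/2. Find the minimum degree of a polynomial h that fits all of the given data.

3

Divided differences on the nodes 2, 4, 5, 6, 7:
  order 0: -27  -150  -525/2  -417  -1239/2
  order 1: -123/2  -225/2  -309/2  -405/2
  order 2: -17  -21  -24
  order 3: -1  -1
  order 4: 0
The order-3 divided differences are all -1 (nonzero) and every higher order vanishes, so the data lies on a polynomial of degree exactly 3.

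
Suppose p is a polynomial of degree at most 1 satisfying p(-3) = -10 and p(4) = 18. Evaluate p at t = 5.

Write p(t) = at + b. Substituting each data point gives a linear system:
  -3a + b = -10
  4a + b = 18
Solving the system yields a = 4, b = 2.
So p(t) = 4t + 2.
Then p(5) = 22.

22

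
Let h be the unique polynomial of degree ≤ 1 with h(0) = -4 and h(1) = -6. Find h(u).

h(u) = -2u - 4

Write h(u) = au + b. Substituting each data point gives a linear system:
  b = -4
  a + b = -6
Solving the system yields a = -2, b = -4.
So h(u) = -2u - 4.
Check: h(1) = -6. ✓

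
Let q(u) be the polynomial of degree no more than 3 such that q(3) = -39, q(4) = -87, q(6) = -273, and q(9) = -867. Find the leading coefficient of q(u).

Write q(u) = au^3 + bu^2 + cu + d. Substituting each data point gives a linear system:
  27a + 9b + 3c + d = -39
  64a + 16b + 4c + d = -87
  216a + 36b + 6c + d = -273
  729a + 81b + 9c + d = -867
Solving the system yields a = -1, b = -2, c = 3, d = -3.
So q(u) = -u³ - 2u² + 3u - 3.
The leading coefficient is -1.

-1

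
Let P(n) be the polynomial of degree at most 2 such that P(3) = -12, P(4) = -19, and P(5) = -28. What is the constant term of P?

-3

Write P(n) = an^2 + bn + c. Substituting each data point gives a linear system:
  9a + 3b + c = -12
  16a + 4b + c = -19
  25a + 5b + c = -28
Solving the system yields a = -1, b = 0, c = -3.
So P(n) = -n^2 - 3.
The constant term is -3.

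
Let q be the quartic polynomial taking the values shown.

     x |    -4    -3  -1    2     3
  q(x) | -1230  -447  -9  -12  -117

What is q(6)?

-2760

Using the Lagrange interpolation formula with nodes -4, -3, -1, 2, 3:
  L_0(x) = (x + 3)(x + 1)(x - 2)(x - 3) / 126
  L_1(x) = (x + 4)(x + 1)(x - 2)(x - 3) / -60
  L_2(x) = (x + 4)(x + 3)(x - 2)(x - 3) / 72
  L_3(x) = (x + 4)(x + 3)(x + 1)(x - 3) / -90
  L_4(x) = (x + 4)(x + 3)(x + 1)(x - 2) / 168
Then q(x) = -1230·L_0(x) - 447·L_1(x) - 9·L_2(x) - 12·L_3(x) - 117·L_4(x).
Expanding and collecting terms gives q(x) = -3x^4 + 6x^3 - 5x^2 + x + 6.
Evaluating at x = 6: q(6) = -2760.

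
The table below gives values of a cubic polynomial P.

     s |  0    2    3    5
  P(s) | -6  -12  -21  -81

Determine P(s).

Write P(s) = as^3 + bs^2 + cs + d. Substituting each data point gives a linear system:
  d = -6
  8a + 4b + 2c + d = -12
  27a + 9b + 3c + d = -21
  125a + 25b + 5c + d = -81
Solving the system yields a = -1, b = 3, c = -5, d = -6.
So P(s) = -s^3 + 3s^2 - 5s - 6.
Check: P(2) = -12. ✓

P(s) = -s^3 + 3s^2 - 5s - 6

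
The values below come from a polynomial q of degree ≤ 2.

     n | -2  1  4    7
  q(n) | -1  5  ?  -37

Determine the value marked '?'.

-7

The 3 known points determine the degree-2 polynomial uniquely.
Write q(n) = an^2 + bn + c. Substituting each data point gives a linear system:
  4a - 2b + c = -1
  a + b + c = 5
  49a + 7b + c = -37
Solving the system yields a = -1, b = 1, c = 5.
So q(n) = -n² + n + 5.
Then q(4) = -7.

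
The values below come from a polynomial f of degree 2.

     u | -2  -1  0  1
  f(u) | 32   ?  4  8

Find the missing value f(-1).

On equispaced nodes a degree-2 polynomial has vanishing third forward difference, so
  - f(-2) + 3·f(-1) - 3·f(0) + f(1) = 0.
Substituting the known values and solving for f(-1):
  3·f(-1) = 36
  f(-1) = 12.

12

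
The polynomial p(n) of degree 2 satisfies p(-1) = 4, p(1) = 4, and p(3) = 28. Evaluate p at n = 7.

Forward differences of the values at n = -1, 1, 3:
  p  : 4  4  28
  Δ  : 0  24
  Δ^2: 24
The second differences are constant, confirming degree 2.
Interpolating (Newton forward form) and evaluating at n = 7 gives p(7) = 148.

148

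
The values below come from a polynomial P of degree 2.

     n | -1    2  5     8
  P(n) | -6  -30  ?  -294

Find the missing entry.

-126

On equispaced nodes a degree-2 polynomial has vanishing third forward difference, so
  - P(-1) + 3·P(2) - 3·P(5) + P(8) = 0.
Substituting the known values and solving for P(5):
  -3·P(5) = 378
  P(5) = -126.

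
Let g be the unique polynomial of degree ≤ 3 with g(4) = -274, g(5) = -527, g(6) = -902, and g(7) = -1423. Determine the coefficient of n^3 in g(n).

Write g(n) = an^3 + bn^2 + cn + d. Substituting each data point gives a linear system:
  64a + 16b + 4c + d = -274
  125a + 25b + 5c + d = -527
  216a + 36b + 6c + d = -902
  343a + 49b + 7c + d = -1423
Solving the system yields a = -4, b = -1, c = 0, d = -2.
So g(n) = -4n³ - n² - 2.
The leading coefficient is -4.

-4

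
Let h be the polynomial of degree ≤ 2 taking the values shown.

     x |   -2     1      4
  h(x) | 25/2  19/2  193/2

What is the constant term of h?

1/2

Write h(x) = ax^2 + bx + c. Substituting each data point gives a linear system:
  4a - 2b + c = 25/2
  a + b + c = 19/2
  16a + 4b + c = 193/2
Solving the system yields a = 5, b = 4, c = 1/2.
So h(x) = 5x² + 4x + 1/2.
The constant term is 1/2.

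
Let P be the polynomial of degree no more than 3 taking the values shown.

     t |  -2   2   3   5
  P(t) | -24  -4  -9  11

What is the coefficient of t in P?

Write P(t) = at^3 + bt^2 + ct + d. Substituting each data point gives a linear system:
  -8a + 4b - 2c + d = -24
  8a + 4b + 2c + d = -4
  27a + 9b + 3c + d = -9
  125a + 25b + 5c + d = 11
Solving the system yields a = 1, b = -5, c = 1, d = 6.
So P(t) = t³ - 5t² + t + 6.
The coefficient of t is 1.

1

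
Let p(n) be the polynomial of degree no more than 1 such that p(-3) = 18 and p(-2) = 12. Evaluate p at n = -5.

30

Write p(n) = an + b. Substituting each data point gives a linear system:
  -3a + b = 18
  -2a + b = 12
Solving the system yields a = -6, b = 0.
So p(n) = -6n.
Then p(-5) = 30.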